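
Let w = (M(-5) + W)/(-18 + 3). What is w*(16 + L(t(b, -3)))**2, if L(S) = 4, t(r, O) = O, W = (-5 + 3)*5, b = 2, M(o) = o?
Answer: 400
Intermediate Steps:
W = -10 (W = -2*5 = -10)
w = 1 (w = (-5 - 10)/(-18 + 3) = -15/(-15) = -15*(-1/15) = 1)
w*(16 + L(t(b, -3)))**2 = 1*(16 + 4)**2 = 1*20**2 = 1*400 = 400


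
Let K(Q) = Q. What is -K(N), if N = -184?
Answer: 184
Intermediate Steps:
-K(N) = -1*(-184) = 184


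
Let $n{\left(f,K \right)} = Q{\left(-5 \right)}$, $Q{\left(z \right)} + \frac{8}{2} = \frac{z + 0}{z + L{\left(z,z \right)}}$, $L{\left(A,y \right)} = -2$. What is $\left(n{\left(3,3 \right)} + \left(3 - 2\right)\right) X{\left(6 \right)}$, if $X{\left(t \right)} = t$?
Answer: $- \frac{96}{7} \approx -13.714$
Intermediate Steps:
$Q{\left(z \right)} = -4 + \frac{z}{-2 + z}$ ($Q{\left(z \right)} = -4 + \frac{z + 0}{z - 2} = -4 + \frac{z}{-2 + z}$)
$n{\left(f,K \right)} = - \frac{23}{7}$ ($n{\left(f,K \right)} = \frac{8 - -15}{-2 - 5} = \frac{8 + 15}{-7} = \left(- \frac{1}{7}\right) 23 = - \frac{23}{7}$)
$\left(n{\left(3,3 \right)} + \left(3 - 2\right)\right) X{\left(6 \right)} = \left(- \frac{23}{7} + \left(3 - 2\right)\right) 6 = \left(- \frac{23}{7} + 1\right) 6 = \left(- \frac{16}{7}\right) 6 = - \frac{96}{7}$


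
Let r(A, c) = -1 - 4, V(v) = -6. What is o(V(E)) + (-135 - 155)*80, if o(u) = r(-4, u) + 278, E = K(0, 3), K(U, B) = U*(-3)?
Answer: -22927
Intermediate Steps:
K(U, B) = -3*U
E = 0 (E = -3*0 = 0)
r(A, c) = -5
o(u) = 273 (o(u) = -5 + 278 = 273)
o(V(E)) + (-135 - 155)*80 = 273 + (-135 - 155)*80 = 273 - 290*80 = 273 - 23200 = -22927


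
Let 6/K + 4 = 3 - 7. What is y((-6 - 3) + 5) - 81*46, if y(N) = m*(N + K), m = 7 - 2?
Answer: -14999/4 ≈ -3749.8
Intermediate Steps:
K = -¾ (K = 6/(-4 + (3 - 7)) = 6/(-4 - 4) = 6/(-8) = 6*(-⅛) = -¾ ≈ -0.75000)
m = 5
y(N) = -15/4 + 5*N (y(N) = 5*(N - ¾) = 5*(-¾ + N) = -15/4 + 5*N)
y((-6 - 3) + 5) - 81*46 = (-15/4 + 5*((-6 - 3) + 5)) - 81*46 = (-15/4 + 5*(-9 + 5)) - 3726 = (-15/4 + 5*(-4)) - 3726 = (-15/4 - 20) - 3726 = -95/4 - 3726 = -14999/4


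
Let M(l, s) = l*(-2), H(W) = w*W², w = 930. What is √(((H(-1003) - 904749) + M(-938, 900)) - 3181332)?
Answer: √931504165 ≈ 30521.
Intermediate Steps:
H(W) = 930*W²
M(l, s) = -2*l
√(((H(-1003) - 904749) + M(-938, 900)) - 3181332) = √(((930*(-1003)² - 904749) - 2*(-938)) - 3181332) = √(((930*1006009 - 904749) + 1876) - 3181332) = √(((935588370 - 904749) + 1876) - 3181332) = √((934683621 + 1876) - 3181332) = √(934685497 - 3181332) = √931504165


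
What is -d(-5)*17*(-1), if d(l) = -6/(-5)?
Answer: 102/5 ≈ 20.400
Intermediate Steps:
d(l) = 6/5 (d(l) = -6*(-⅕) = 6/5)
-d(-5)*17*(-1) = -(6/5)*17*(-1) = -102*(-1)/5 = -1*(-102/5) = 102/5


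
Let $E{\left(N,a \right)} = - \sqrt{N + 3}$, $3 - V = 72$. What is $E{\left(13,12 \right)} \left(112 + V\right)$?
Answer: $-172$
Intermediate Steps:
$V = -69$ ($V = 3 - 72 = -69$)
$E{\left(N,a \right)} = - \sqrt{3 + N}$
$E{\left(13,12 \right)} \left(112 + V\right) = - \sqrt{3 + 13} \left(112 - 69\right) = - \sqrt{16} \cdot 43 = \left(-1\right) 4 \cdot 43 = \left(-4\right) 43 = -172$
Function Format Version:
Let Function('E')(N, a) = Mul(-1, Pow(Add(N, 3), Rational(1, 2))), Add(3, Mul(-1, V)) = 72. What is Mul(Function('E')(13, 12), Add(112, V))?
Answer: -172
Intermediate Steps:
V = -69 (V = Add(3, Mul(-1, 72)) = Add(3, -72) = -69)
Function('E')(N, a) = Mul(-1, Pow(Add(3, N), Rational(1, 2)))
Mul(Function('E')(13, 12), Add(112, V)) = Mul(Mul(-1, Pow(Add(3, 13), Rational(1, 2))), Add(112, -69)) = Mul(Mul(-1, Pow(16, Rational(1, 2))), 43) = Mul(Mul(-1, 4), 43) = Mul(-4, 43) = -172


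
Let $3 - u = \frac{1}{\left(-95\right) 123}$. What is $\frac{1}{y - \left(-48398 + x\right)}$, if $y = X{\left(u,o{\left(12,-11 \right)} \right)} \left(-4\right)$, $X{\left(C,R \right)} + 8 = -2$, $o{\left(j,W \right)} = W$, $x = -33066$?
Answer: $\frac{1}{81504} \approx 1.2269 \cdot 10^{-5}$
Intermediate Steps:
$u = \frac{35056}{11685}$ ($u = 3 - \frac{1}{\left(-95\right) 123} = 3 - \left(- \frac{1}{95}\right) \frac{1}{123} = 3 - - \frac{1}{11685} = 3 + \frac{1}{11685} = \frac{35056}{11685} \approx 3.0001$)
$X{\left(C,R \right)} = -10$ ($X{\left(C,R \right)} = -8 - 2 = -10$)
$y = 40$ ($y = \left(-10\right) \left(-4\right) = 40$)
$\frac{1}{y - \left(-48398 + x\right)} = \frac{1}{40 + \left(48398 - -33066\right)} = \frac{1}{40 + \left(48398 + 33066\right)} = \frac{1}{40 + 81464} = \frac{1}{81504}$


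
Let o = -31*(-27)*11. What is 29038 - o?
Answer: 19831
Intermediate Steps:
o = 9207 (o = 837*11 = 9207)
29038 - o = 29038 - 1*9207 = 29038 - 9207 = 19831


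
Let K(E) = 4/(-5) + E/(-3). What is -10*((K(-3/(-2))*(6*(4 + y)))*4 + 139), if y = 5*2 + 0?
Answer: 2978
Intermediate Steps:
y = 10 (y = 10 + 0 = 10)
K(E) = -4/5 - E/3 (K(E) = 4*(-1/5) + E*(-1/3) = -4/5 - E/3)
-10*((K(-3/(-2))*(6*(4 + y)))*4 + 139) = -10*(((-4/5 - (-1)/(-2))*(6*(4 + 10)))*4 + 139) = -10*(((-4/5 - (-1)*(-1)/2)*(6*14))*4 + 139) = -10*(((-4/5 - 1/3*3/2)*84)*4 + 139) = -10*(((-4/5 - 1/2)*84)*4 + 139) = -10*(-13/10*84*4 + 139) = -10*(-546/5*4 + 139) = -10*(-2184/5 + 139) = -10*(-1489/5) = 2978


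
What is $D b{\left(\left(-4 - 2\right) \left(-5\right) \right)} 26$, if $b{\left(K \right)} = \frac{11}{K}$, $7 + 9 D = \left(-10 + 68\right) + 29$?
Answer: $\frac{2288}{27} \approx 84.741$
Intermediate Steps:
$D = \frac{80}{9}$ ($D = - \frac{7}{9} + \frac{\left(-10 + 68\right) + 29}{9} = - \frac{7}{9} + \frac{58 + 29}{9} = - \frac{7}{9} + \frac{1}{9} \cdot 87 = - \frac{7}{9} + \frac{29}{3} = \frac{80}{9} \approx 8.8889$)
$D b{\left(\left(-4 - 2\right) \left(-5\right) \right)} 26 = \frac{80 \frac{11}{\left(-4 - 2\right) \left(-5\right)}}{9} \cdot 26 = \frac{80 \frac{11}{\left(-6\right) \left(-5\right)}}{9} \cdot 26 = \frac{80 \cdot \frac{11}{30}}{9} \cdot 26 = \frac{80 \cdot 11 \cdot \frac{1}{30}}{9} \cdot 26 = \frac{80}{9} \cdot \frac{11}{30} \cdot 26 = \frac{88}{27} \cdot 26 = \frac{2288}{27}$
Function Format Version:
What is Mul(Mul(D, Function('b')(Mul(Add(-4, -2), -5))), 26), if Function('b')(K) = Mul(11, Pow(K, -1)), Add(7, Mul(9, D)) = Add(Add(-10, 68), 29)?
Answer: Rational(2288, 27) ≈ 84.741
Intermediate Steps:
D = Rational(80, 9) (D = Add(Rational(-7, 9), Mul(Rational(1, 9), Add(Add(-10, 68), 29))) = Add(Rational(-7, 9), Mul(Rational(1, 9), Add(58, 29))) = Add(Rational(-7, 9), Mul(Rational(1, 9), 87)) = Add(Rational(-7, 9), Rational(29, 3)) = Rational(80, 9) ≈ 8.8889)
Mul(Mul(D, Function('b')(Mul(Add(-4, -2), -5))), 26) = Mul(Mul(Rational(80, 9), Mul(11, Pow(Mul(Add(-4, -2), -5), -1))), 26) = Mul(Mul(Rational(80, 9), Mul(11, Pow(Mul(-6, -5), -1))), 26) = Mul(Mul(Rational(80, 9), Mul(11, Pow(30, -1))), 26) = Mul(Mul(Rational(80, 9), Mul(11, Rational(1, 30))), 26) = Mul(Mul(Rational(80, 9), Rational(11, 30)), 26) = Mul(Rational(88, 27), 26) = Rational(2288, 27)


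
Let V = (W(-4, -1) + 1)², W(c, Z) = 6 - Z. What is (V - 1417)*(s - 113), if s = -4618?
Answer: 6401043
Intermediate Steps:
V = 64 (V = ((6 - 1*(-1)) + 1)² = ((6 + 1) + 1)² = (7 + 1)² = 8² = 64)
(V - 1417)*(s - 113) = (64 - 1417)*(-4618 - 113) = -1353*(-4731) = 6401043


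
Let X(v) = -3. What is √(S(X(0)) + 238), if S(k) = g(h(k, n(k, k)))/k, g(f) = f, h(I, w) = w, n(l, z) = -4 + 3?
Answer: √2145/3 ≈ 15.438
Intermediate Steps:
n(l, z) = -1
S(k) = -1/k
√(S(X(0)) + 238) = √(-1/(-3) + 238) = √(-1*(-⅓) + 238) = √(⅓ + 238) = √(715/3) = √2145/3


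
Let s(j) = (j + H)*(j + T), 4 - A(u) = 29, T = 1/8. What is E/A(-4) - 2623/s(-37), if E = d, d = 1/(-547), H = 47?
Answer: 5739183/806825 ≈ 7.1133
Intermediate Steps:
T = ⅛ ≈ 0.12500
A(u) = -25 (A(u) = 4 - 1*29 = 4 - 29 = -25)
d = -1/547 ≈ -0.0018282
s(j) = (47 + j)*(⅛ + j) (s(j) = (j + 47)*(j + ⅛) = (47 + j)*(⅛ + j))
E = -1/547 ≈ -0.0018282
E/A(-4) - 2623/s(-37) = -1/547/(-25) - 2623/(47/8 + (-37)² + (377/8)*(-37)) = -1/547*(-1/25) - 2623/(47/8 + 1369 - 13949/8) = 1/13675 - 2623/(-1475/4) = 1/13675 - 2623*(-4/1475) = 1/13675 + 10492/1475 = 5739183/806825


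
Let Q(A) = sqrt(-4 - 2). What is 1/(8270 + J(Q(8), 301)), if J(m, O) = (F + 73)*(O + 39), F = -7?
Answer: 1/30710 ≈ 3.2563e-5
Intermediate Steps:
Q(A) = I*sqrt(6) (Q(A) = sqrt(-6) = I*sqrt(6))
J(m, O) = 2574 + 66*O (J(m, O) = (-7 + 73)*(O + 39) = 66*(39 + O) = 2574 + 66*O)
1/(8270 + J(Q(8), 301)) = 1/(8270 + (2574 + 66*301)) = 1/(8270 + (2574 + 19866)) = 1/(8270 + 22440) = 1/30710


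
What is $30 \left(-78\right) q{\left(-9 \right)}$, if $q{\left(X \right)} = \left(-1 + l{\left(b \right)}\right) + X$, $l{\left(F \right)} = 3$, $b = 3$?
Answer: $16380$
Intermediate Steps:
$q{\left(X \right)} = 2 + X$ ($q{\left(X \right)} = \left(-1 + 3\right) + X = 2 + X$)
$30 \left(-78\right) q{\left(-9 \right)} = 30 \left(-78\right) \left(2 - 9\right) = \left(-2340\right) \left(-7\right) = 16380$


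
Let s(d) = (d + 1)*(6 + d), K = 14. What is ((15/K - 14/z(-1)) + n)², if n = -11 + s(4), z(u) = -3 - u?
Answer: 434281/196 ≈ 2215.7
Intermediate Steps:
s(d) = (1 + d)*(6 + d)
n = 39 (n = -11 + (6 + 4² + 7*4) = -11 + (6 + 16 + 28) = -11 + 50 = 39)
((15/K - 14/z(-1)) + n)² = ((15/14 - 14/(-3 - 1*(-1))) + 39)² = ((15*(1/14) - 14/(-3 + 1)) + 39)² = ((15/14 - 14/(-2)) + 39)² = ((15/14 - 14*(-½)) + 39)² = ((15/14 + 7) + 39)² = (113/14 + 39)² = (659/14)² = 434281/196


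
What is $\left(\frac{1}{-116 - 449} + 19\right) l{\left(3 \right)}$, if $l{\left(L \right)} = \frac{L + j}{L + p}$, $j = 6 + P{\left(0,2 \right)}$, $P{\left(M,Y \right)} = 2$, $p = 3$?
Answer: $\frac{19679}{565} \approx 34.83$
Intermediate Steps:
$j = 8$ ($j = 6 + 2 = 8$)
$l{\left(L \right)} = \frac{8 + L}{3 + L}$ ($l{\left(L \right)} = \frac{L + 8}{L + 3} = \frac{8 + L}{3 + L}$)
$\left(\frac{1}{-116 - 449} + 19\right) l{\left(3 \right)} = \left(\frac{1}{-116 - 449} + 19\right) \frac{8 + 3}{3 + 3} = \left(\frac{1}{-565} + 19\right) \frac{1}{6} \cdot 11 = \left(- \frac{1}{565} + 19\right) \frac{1}{6} \cdot 11 = \frac{10734}{565} \cdot \frac{11}{6} = \frac{19679}{565}$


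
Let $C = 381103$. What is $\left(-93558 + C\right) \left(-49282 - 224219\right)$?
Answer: $-78643845045$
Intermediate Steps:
$\left(-93558 + C\right) \left(-49282 - 224219\right) = \left(-93558 + 381103\right) \left(-49282 - 224219\right) = 287545 \left(-273501\right) = -78643845045$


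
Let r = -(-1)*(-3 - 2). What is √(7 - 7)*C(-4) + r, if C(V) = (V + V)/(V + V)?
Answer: -5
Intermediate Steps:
C(V) = 1 (C(V) = (2*V)/((2*V)) = (2*V)*(1/(2*V)) = 1)
r = -5 (r = -(-1)*(-5) = -1*5 = -5)
√(7 - 7)*C(-4) + r = √(7 - 7)*1 - 5 = √0*1 - 5 = 0*1 - 5 = 0 - 5 = -5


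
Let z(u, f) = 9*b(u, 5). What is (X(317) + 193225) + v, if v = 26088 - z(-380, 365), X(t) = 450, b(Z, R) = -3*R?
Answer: 219898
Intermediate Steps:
z(u, f) = -135 (z(u, f) = 9*(-3*5) = 9*(-15) = -135)
v = 26223 (v = 26088 - 1*(-135) = 26088 + 135 = 26223)
(X(317) + 193225) + v = (450 + 193225) + 26223 = 193675 + 26223 = 219898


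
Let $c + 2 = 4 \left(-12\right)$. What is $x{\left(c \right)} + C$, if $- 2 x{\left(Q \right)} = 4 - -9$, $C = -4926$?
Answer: $- \frac{9865}{2} \approx -4932.5$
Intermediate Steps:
$c = -50$ ($c = -2 + 4 \left(-12\right) = -2 - 48 = -50$)
$x{\left(Q \right)} = - \frac{13}{2}$ ($x{\left(Q \right)} = - \frac{4 - -9}{2} = - \frac{4 + 9}{2} = \left(- \frac{1}{2}\right) 13 = - \frac{13}{2}$)
$x{\left(c \right)} + C = - \frac{13}{2} - 4926 = - \frac{9865}{2}$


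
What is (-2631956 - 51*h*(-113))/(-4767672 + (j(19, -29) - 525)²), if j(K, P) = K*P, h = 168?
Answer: 415943/902474 ≈ 0.46089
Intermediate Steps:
(-2631956 - 51*h*(-113))/(-4767672 + (j(19, -29) - 525)²) = (-2631956 - 51*168*(-113))/(-4767672 + (19*(-29) - 525)²) = (-2631956 - 8568*(-113))/(-4767672 + (-551 - 525)²) = (-2631956 + 968184)/(-4767672 + (-1076)²) = -1663772/(-4767672 + 1157776) = -1663772/(-3609896) = -1663772*(-1/3609896) = 415943/902474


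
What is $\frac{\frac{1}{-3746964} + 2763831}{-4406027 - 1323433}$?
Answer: $- \frac{10355975259083}{21468080359440} \approx -0.48239$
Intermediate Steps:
$\frac{\frac{1}{-3746964} + 2763831}{-4406027 - 1323433} = \frac{- \frac{1}{3746964} + 2763831}{-5729460} = \frac{10355975259083}{3746964} \left(- \frac{1}{5729460}\right) = - \frac{10355975259083}{21468080359440}$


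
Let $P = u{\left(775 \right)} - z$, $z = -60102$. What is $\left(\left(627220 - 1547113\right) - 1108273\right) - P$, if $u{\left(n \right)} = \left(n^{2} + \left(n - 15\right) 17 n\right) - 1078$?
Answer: $-12700815$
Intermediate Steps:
$u{\left(n \right)} = -1078 + n^{2} + n \left(-255 + 17 n\right)$ ($u{\left(n \right)} = \left(n^{2} + \left(-15 + n\right) 17 n\right) - 1078 = \left(n^{2} + \left(-255 + 17 n\right) n\right) - 1078 = \left(n^{2} + n \left(-255 + 17 n\right)\right) - 1078 = -1078 + n^{2} + n \left(-255 + 17 n\right)$)
$P = 10672649$ ($P = \left(-1078 - 197625 + 18 \cdot 775^{2}\right) - -60102 = \left(-1078 - 197625 + 18 \cdot 600625\right) + 60102 = \left(-1078 - 197625 + 10811250\right) + 60102 = 10612547 + 60102 = 10672649$)
$\left(\left(627220 - 1547113\right) - 1108273\right) - P = \left(\left(627220 - 1547113\right) - 1108273\right) - 10672649 = \left(-919893 - 1108273\right) - 10672649 = -2028166 - 10672649 = -12700815$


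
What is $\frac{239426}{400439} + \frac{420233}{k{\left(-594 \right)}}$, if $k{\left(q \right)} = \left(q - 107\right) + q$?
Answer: $- \frac{167967625617}{518568505} \approx -323.91$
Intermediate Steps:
$k{\left(q \right)} = -107 + 2 q$ ($k{\left(q \right)} = \left(-107 + q\right) + q = -107 + 2 q$)
$\frac{239426}{400439} + \frac{420233}{k{\left(-594 \right)}} = \frac{239426}{400439} + \frac{420233}{-107 + 2 \left(-594\right)} = 239426 \cdot \frac{1}{400439} + \frac{420233}{-107 - 1188} = \frac{239426}{400439} + \frac{420233}{-1295} = \frac{239426}{400439} + 420233 \left(- \frac{1}{1295}\right) = \frac{239426}{400439} - \frac{420233}{1295} = - \frac{167967625617}{518568505}$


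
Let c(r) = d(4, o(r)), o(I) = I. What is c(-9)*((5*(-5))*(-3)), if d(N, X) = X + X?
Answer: -1350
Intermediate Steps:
d(N, X) = 2*X
c(r) = 2*r
c(-9)*((5*(-5))*(-3)) = (2*(-9))*((5*(-5))*(-3)) = -(-450)*(-3) = -18*75 = -1350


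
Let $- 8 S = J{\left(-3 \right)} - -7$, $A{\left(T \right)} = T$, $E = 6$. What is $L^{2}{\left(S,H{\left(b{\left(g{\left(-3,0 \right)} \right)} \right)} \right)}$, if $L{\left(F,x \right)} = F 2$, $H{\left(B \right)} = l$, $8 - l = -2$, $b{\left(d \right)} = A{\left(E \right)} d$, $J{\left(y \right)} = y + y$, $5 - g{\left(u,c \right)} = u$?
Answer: $\frac{1}{16} \approx 0.0625$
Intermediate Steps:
$g{\left(u,c \right)} = 5 - u$
$J{\left(y \right)} = 2 y$
$S = - \frac{1}{8}$ ($S = - \frac{2 \left(-3\right) - -7}{8} = - \frac{-6 + 7}{8} = \left(- \frac{1}{8}\right) 1 = - \frac{1}{8} \approx -0.125$)
$b{\left(d \right)} = 6 d$
$l = 10$ ($l = 8 - -2 = 8 + 2 = 10$)
$H{\left(B \right)} = 10$
$L{\left(F,x \right)} = 2 F$
$L^{2}{\left(S,H{\left(b{\left(g{\left(-3,0 \right)} \right)} \right)} \right)} = \left(2 \left(- \frac{1}{8}\right)\right)^{2} = \left(- \frac{1}{4}\right)^{2} = \frac{1}{16}$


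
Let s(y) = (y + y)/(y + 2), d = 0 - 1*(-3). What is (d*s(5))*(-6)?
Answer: -180/7 ≈ -25.714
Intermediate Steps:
d = 3 (d = 0 + 3 = 3)
s(y) = 2*y/(2 + y) (s(y) = (2*y)/(2 + y) = 2*y/(2 + y))
(d*s(5))*(-6) = (3*(2*5/(2 + 5)))*(-6) = (3*(2*5/7))*(-6) = (3*(2*5*(⅐)))*(-6) = (3*(10/7))*(-6) = (30/7)*(-6) = -180/7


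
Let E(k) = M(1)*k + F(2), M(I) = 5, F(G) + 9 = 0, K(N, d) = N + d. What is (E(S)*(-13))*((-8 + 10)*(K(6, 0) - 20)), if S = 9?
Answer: 13104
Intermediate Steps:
F(G) = -9 (F(G) = -9 + 0 = -9)
E(k) = -9 + 5*k (E(k) = 5*k - 9 = -9 + 5*k)
(E(S)*(-13))*((-8 + 10)*(K(6, 0) - 20)) = ((-9 + 5*9)*(-13))*((-8 + 10)*((6 + 0) - 20)) = ((-9 + 45)*(-13))*(2*(6 - 20)) = (36*(-13))*(2*(-14)) = -468*(-28) = 13104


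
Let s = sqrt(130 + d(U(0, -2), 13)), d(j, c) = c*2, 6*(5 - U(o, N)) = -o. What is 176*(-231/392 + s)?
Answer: -726/7 + 352*sqrt(39) ≈ 2094.5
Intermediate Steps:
U(o, N) = 5 + o/6 (U(o, N) = 5 - (-1)*o/6 = 5 + o/6)
d(j, c) = 2*c
s = 2*sqrt(39) (s = sqrt(130 + 2*13) = sqrt(130 + 26) = sqrt(156) = 2*sqrt(39) ≈ 12.490)
176*(-231/392 + s) = 176*(-231/392 + 2*sqrt(39)) = 176*(-231*1/392 + 2*sqrt(39)) = 176*(-33/56 + 2*sqrt(39)) = -726/7 + 352*sqrt(39)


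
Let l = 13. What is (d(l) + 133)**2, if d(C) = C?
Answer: 21316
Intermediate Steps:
(d(l) + 133)**2 = (13 + 133)**2 = 146**2 = 21316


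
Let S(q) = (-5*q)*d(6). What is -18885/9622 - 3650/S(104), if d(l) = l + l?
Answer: -4136105/3002064 ≈ -1.3778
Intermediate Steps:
d(l) = 2*l
S(q) = -60*q (S(q) = (-5*q)*(2*6) = -5*q*12 = -60*q)
-18885/9622 - 3650/S(104) = -18885/9622 - 3650/((-60*104)) = -18885*1/9622 - 3650/(-6240) = -18885/9622 - 3650*(-1/6240) = -18885/9622 + 365/624 = -4136105/3002064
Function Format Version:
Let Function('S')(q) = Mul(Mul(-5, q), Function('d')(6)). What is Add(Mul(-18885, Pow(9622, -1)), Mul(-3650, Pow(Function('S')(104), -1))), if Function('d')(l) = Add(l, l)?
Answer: Rational(-4136105, 3002064) ≈ -1.3778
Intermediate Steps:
Function('d')(l) = Mul(2, l)
Function('S')(q) = Mul(-60, q) (Function('S')(q) = Mul(Mul(-5, q), Mul(2, 6)) = Mul(Mul(-5, q), 12) = Mul(-60, q))
Add(Mul(-18885, Pow(9622, -1)), Mul(-3650, Pow(Function('S')(104), -1))) = Add(Mul(-18885, Pow(9622, -1)), Mul(-3650, Pow(Mul(-60, 104), -1))) = Add(Mul(-18885, Rational(1, 9622)), Mul(-3650, Pow(-6240, -1))) = Add(Rational(-18885, 9622), Mul(-3650, Rational(-1, 6240))) = Add(Rational(-18885, 9622), Rational(365, 624)) = Rational(-4136105, 3002064)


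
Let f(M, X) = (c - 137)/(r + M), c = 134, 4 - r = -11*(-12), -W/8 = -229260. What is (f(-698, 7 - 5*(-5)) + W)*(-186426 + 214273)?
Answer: 42186814961301/826 ≈ 5.1074e+10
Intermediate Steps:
W = 1834080 (W = -8*(-229260) = 1834080)
r = -128 (r = 4 - (-11)*(-12) = 4 - 1*132 = 4 - 132 = -128)
f(M, X) = -3/(-128 + M) (f(M, X) = (134 - 137)/(-128 + M) = -3/(-128 + M))
(f(-698, 7 - 5*(-5)) + W)*(-186426 + 214273) = (-3/(-128 - 698) + 1834080)*(-186426 + 214273) = (-3/(-826) + 1834080)*27847 = (-3*(-1/826) + 1834080)*27847 = (3/826 + 1834080)*27847 = (1514950083/826)*27847 = 42186814961301/826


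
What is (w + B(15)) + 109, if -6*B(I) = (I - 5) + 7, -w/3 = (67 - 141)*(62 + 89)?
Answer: 201769/6 ≈ 33628.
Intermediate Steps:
w = 33522 (w = -3*(67 - 141)*(62 + 89) = -(-222)*151 = -3*(-11174) = 33522)
B(I) = -1/3 - I/6 (B(I) = -((I - 5) + 7)/6 = -((-5 + I) + 7)/6 = -(2 + I)/6 = -1/3 - I/6)
(w + B(15)) + 109 = (33522 + (-1/3 - 1/6*15)) + 109 = (33522 + (-1/3 - 5/2)) + 109 = (33522 - 17/6) + 109 = 201115/6 + 109 = 201769/6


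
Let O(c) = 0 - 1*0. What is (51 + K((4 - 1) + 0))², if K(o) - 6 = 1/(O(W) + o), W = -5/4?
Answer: 29584/9 ≈ 3287.1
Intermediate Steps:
W = -5/4 (W = -5*¼ = -5/4 ≈ -1.2500)
O(c) = 0 (O(c) = 0 + 0 = 0)
K(o) = 6 + 1/o (K(o) = 6 + 1/(0 + o) = 6 + 1/o)
(51 + K((4 - 1) + 0))² = (51 + (6 + 1/((4 - 1) + 0)))² = (51 + (6 + 1/(3 + 0)))² = (51 + (6 + 1/3))² = (51 + (6 + ⅓))² = (51 + 19/3)² = (172/3)² = 29584/9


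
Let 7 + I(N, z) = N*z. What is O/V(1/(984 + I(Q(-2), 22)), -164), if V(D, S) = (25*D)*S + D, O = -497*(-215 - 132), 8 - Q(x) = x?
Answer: -206433423/4099 ≈ -50362.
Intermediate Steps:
Q(x) = 8 - x
I(N, z) = -7 + N*z
O = 172459 (O = -497*(-347) = 172459)
V(D, S) = D + 25*D*S (V(D, S) = 25*D*S + D = D + 25*D*S)
O/V(1/(984 + I(Q(-2), 22)), -164) = 172459/(((1 + 25*(-164))/(984 + (-7 + (8 - 1*(-2))*22)))) = 172459/(((1 - 4100)/(984 + (-7 + (8 + 2)*22)))) = 172459/((-4099/(984 + (-7 + 10*22)))) = 172459/((-4099/(984 + (-7 + 220)))) = 172459/((-4099/(984 + 213))) = 172459/((-4099/1197)) = 172459/(((1/1197)*(-4099))) = 172459/(-4099/1197) = 172459*(-1197/4099) = -206433423/4099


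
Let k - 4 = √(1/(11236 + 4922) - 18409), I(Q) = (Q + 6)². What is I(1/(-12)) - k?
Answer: 4465/144 - I*√4806239450118/16158 ≈ 31.007 - 135.68*I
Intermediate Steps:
I(Q) = (6 + Q)²
k = 4 + I*√4806239450118/16158 (k = 4 + √(1/(11236 + 4922) - 18409) = 4 + √(1/16158 - 18409) = 4 + √(-297452621/16158) = 4 + I*√4806239450118/16158 ≈ 4.0 + 135.68*I)
I(1/(-12)) - k = (6 + 1/(-12))² - (4 + I*√4806239450118/16158) = (6 - 1/12)² + (-4 - I*√4806239450118/16158) = (71/12)² + (-4 - I*√4806239450118/16158) = 5041/144 + (-4 - I*√4806239450118/16158) = 4465/144 - I*√4806239450118/16158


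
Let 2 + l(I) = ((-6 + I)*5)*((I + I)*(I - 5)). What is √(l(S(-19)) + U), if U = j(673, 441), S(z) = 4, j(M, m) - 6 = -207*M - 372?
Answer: 3*I*√15511 ≈ 373.63*I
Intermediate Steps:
j(M, m) = -366 - 207*M (j(M, m) = 6 + (-207*M - 372) = 6 + (-372 - 207*M) = -366 - 207*M)
U = -139677 (U = -366 - 207*673 = -366 - 139311 = -139677)
l(I) = -2 + 2*I*(-30 + 5*I)*(-5 + I) (l(I) = -2 + ((-6 + I)*5)*((I + I)*(I - 5)) = -2 + (-30 + 5*I)*((2*I)*(-5 + I)) = -2 + (-30 + 5*I)*(2*I*(-5 + I)) = -2 + 2*I*(-30 + 5*I)*(-5 + I))
√(l(S(-19)) + U) = √((-2 - 110*4² + 10*4³ + 300*4) - 139677) = √((-2 - 110*16 + 10*64 + 1200) - 139677) = √((-2 - 1760 + 640 + 1200) - 139677) = √(78 - 139677) = √(-139599) = 3*I*√15511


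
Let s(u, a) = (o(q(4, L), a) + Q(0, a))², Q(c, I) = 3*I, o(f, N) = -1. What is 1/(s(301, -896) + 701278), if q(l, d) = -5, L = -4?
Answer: 1/7931999 ≈ 1.2607e-7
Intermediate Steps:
s(u, a) = (-1 + 3*a)²
1/(s(301, -896) + 701278) = 1/((-1 + 3*(-896))² + 701278) = 1/((-1 - 2688)² + 701278) = 1/((-2689)² + 701278) = 1/(7230721 + 701278) = 1/7931999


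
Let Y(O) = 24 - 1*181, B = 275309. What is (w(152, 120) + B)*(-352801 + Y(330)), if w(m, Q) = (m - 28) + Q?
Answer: -97258635774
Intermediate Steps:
Y(O) = -157 (Y(O) = 24 - 181 = -157)
w(m, Q) = -28 + Q + m (w(m, Q) = (-28 + m) + Q = -28 + Q + m)
(w(152, 120) + B)*(-352801 + Y(330)) = ((-28 + 120 + 152) + 275309)*(-352801 - 157) = (244 + 275309)*(-352958) = 275553*(-352958) = -97258635774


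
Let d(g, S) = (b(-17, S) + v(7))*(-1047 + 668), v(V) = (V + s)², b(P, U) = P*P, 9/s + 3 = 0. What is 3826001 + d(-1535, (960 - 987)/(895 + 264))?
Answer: 3710406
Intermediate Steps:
s = -3 (s = 9/(-3 + 0) = 9/(-3) = 9*(-⅓) = -3)
b(P, U) = P²
v(V) = (-3 + V)² (v(V) = (V - 3)² = (-3 + V)²)
d(g, S) = -115595 (d(g, S) = ((-17)² + (-3 + 7)²)*(-1047 + 668) = (289 + 4²)*(-379) = (289 + 16)*(-379) = 305*(-379) = -115595)
3826001 + d(-1535, (960 - 987)/(895 + 264)) = 3826001 - 115595 = 3710406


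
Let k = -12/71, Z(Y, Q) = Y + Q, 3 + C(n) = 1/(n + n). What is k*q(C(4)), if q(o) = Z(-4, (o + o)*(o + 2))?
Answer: -99/568 ≈ -0.17430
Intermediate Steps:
C(n) = -3 + 1/(2*n) (C(n) = -3 + 1/(n + n) = -3 + 1/(2*n))
Z(Y, Q) = Q + Y
k = -12/71 (k = -12*1/71 = -12/71 ≈ -0.16901)
q(o) = -4 + 2*o*(2 + o) (q(o) = (o + o)*(o + 2) - 4 = (2*o)*(2 + o) - 4 = 2*o*(2 + o) - 4 = -4 + 2*o*(2 + o))
k*q(C(4)) = -12*(-4 + 2*(-3 + (1/2)/4)*(2 + (-3 + (1/2)/4)))/71 = -12*(-4 + 2*(-3 + (1/2)*(1/4))*(2 + (-3 + (1/2)*(1/4))))/71 = -12*(-4 + 2*(-3 + 1/8)*(2 + (-3 + 1/8)))/71 = -12*(-4 + 2*(-23/8)*(2 - 23/8))/71 = -12*(-4 + 2*(-23/8)*(-7/8))/71 = -12*(-4 + 161/32)/71 = -12/71*33/32 = -99/568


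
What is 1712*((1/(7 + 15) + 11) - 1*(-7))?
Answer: 339832/11 ≈ 30894.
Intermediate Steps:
1712*((1/(7 + 15) + 11) - 1*(-7)) = 1712*((1/22 + 11) + 7) = 1712*(243/22 + 7) = 1712*(397/22) = 339832/11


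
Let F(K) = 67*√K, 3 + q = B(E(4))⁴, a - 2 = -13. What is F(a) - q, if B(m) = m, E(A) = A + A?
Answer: -4093 + 67*I*√11 ≈ -4093.0 + 222.21*I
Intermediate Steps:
a = -11 (a = 2 - 13 = -11)
E(A) = 2*A
q = 4093 (q = -3 + (2*4)⁴ = -3 + 8⁴ = -3 + 4096 = 4093)
F(a) - q = 67*√(-11) - 1*4093 = 67*(I*√11) - 4093 = 67*I*√11 - 4093 = -4093 + 67*I*√11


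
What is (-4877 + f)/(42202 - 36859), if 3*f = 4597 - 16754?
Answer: -26788/16029 ≈ -1.6712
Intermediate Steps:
f = -12157/3 (f = (4597 - 16754)/3 = (⅓)*(-12157) = -12157/3 ≈ -4052.3)
(-4877 + f)/(42202 - 36859) = (-4877 - 12157/3)/(42202 - 36859) = -26788/3/5343 = -26788/3*1/5343 = -26788/16029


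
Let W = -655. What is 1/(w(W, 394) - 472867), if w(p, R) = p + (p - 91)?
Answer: -1/474268 ≈ -2.1085e-6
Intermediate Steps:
w(p, R) = -91 + 2*p (w(p, R) = p + (-91 + p) = -91 + 2*p)
1/(w(W, 394) - 472867) = 1/((-91 + 2*(-655)) - 472867) = 1/((-91 - 1310) - 472867) = 1/(-1401 - 472867) = 1/(-474268) = -1/474268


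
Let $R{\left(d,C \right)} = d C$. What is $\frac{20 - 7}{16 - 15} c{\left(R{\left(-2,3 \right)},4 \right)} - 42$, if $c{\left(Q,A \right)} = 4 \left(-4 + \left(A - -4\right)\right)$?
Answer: $166$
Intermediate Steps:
$R{\left(d,C \right)} = C d$
$c{\left(Q,A \right)} = 4 A$ ($c{\left(Q,A \right)} = 4 \left(-4 + \left(A + 4\right)\right) = 4 \left(-4 + \left(4 + A\right)\right) = 4 A$)
$\frac{20 - 7}{16 - 15} c{\left(R{\left(-2,3 \right)},4 \right)} - 42 = \frac{20 - 7}{16 - 15} \cdot 4 \cdot 4 - 42 = \frac{13}{1} \cdot 16 - 42 = 13 \cdot 1 \cdot 16 - 42 = 13 \cdot 16 - 42 = 208 - 42 = 166$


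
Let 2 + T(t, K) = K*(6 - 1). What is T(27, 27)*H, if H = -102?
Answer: -13566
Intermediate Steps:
T(t, K) = -2 + 5*K (T(t, K) = -2 + K*(6 - 1) = -2 + K*5 = -2 + 5*K)
T(27, 27)*H = (-2 + 5*27)*(-102) = (-2 + 135)*(-102) = 133*(-102) = -13566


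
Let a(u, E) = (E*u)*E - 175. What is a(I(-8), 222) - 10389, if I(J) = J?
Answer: -404836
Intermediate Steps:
a(u, E) = -175 + u*E² (a(u, E) = u*E² - 175 = -175 + u*E²)
a(I(-8), 222) - 10389 = (-175 - 8*222²) - 10389 = (-175 - 8*49284) - 10389 = (-175 - 394272) - 10389 = -394447 - 10389 = -404836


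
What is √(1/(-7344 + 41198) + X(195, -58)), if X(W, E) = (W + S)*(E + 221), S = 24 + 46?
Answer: √49505500818474/33854 ≈ 207.83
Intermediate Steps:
S = 70
X(W, E) = (70 + W)*(221 + E) (X(W, E) = (W + 70)*(E + 221) = (70 + W)*(221 + E))
√(1/(-7344 + 41198) + X(195, -58)) = √(1/(-7344 + 41198) + (15470 + 70*(-58) + 221*195 - 58*195)) = √(1/33854 + (15470 - 4060 + 43095 - 11310)) = √(1/33854 + 43195) = √(1462323531/33854) = √49505500818474/33854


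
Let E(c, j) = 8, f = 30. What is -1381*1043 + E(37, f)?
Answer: -1440375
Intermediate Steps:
-1381*1043 + E(37, f) = -1381*1043 + 8 = -1440383 + 8 = -1440375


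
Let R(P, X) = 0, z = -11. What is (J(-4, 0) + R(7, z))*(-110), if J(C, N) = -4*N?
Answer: 0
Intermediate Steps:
(J(-4, 0) + R(7, z))*(-110) = (-4*0 + 0)*(-110) = (0 + 0)*(-110) = 0*(-110) = 0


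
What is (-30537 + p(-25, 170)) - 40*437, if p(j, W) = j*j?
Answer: -47392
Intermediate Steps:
p(j, W) = j²
(-30537 + p(-25, 170)) - 40*437 = (-30537 + (-25)²) - 40*437 = (-30537 + 625) - 17480 = -29912 - 17480 = -47392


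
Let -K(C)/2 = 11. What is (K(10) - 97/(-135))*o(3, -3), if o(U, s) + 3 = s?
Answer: 5746/45 ≈ 127.69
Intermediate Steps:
o(U, s) = -3 + s
K(C) = -22 (K(C) = -2*11 = -22)
(K(10) - 97/(-135))*o(3, -3) = (-22 - 97/(-135))*(-3 - 3) = (-22 - 97*(-1/135))*(-6) = (-22 + 97/135)*(-6) = -2873/135*(-6) = 5746/45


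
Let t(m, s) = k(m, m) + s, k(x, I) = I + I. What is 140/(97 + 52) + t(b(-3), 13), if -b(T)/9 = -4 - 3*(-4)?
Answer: -19379/149 ≈ -130.06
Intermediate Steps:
k(x, I) = 2*I
b(T) = -72 (b(T) = -9*(-4 - 3*(-4)) = -9*(-4 + 12) = -9*8 = -72)
t(m, s) = s + 2*m (t(m, s) = 2*m + s = s + 2*m)
140/(97 + 52) + t(b(-3), 13) = 140/(97 + 52) + (13 + 2*(-72)) = 140/149 + (13 - 144) = 140*(1/149) - 131 = 140/149 - 131 = -19379/149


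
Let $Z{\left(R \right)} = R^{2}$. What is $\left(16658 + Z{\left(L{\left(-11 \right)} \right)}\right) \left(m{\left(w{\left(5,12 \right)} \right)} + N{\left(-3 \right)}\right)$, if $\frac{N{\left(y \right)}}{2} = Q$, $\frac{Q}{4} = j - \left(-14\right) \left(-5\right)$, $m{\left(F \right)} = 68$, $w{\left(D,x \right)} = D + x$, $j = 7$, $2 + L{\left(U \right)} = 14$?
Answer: $-7325672$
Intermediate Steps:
$L{\left(U \right)} = 12$ ($L{\left(U \right)} = -2 + 14 = 12$)
$Q = -252$ ($Q = 4 \left(7 - \left(-14\right) \left(-5\right)\right) = 4 \left(7 - 70\right) = 4 \left(-63\right) = -252$)
$N{\left(y \right)} = -504$ ($N{\left(y \right)} = 2 \left(-252\right) = -504$)
$\left(16658 + Z{\left(L{\left(-11 \right)} \right)}\right) \left(m{\left(w{\left(5,12 \right)} \right)} + N{\left(-3 \right)}\right) = \left(16658 + 12^{2}\right) \left(68 - 504\right) = \left(16658 + 144\right) \left(-436\right) = 16802 \left(-436\right) = -7325672$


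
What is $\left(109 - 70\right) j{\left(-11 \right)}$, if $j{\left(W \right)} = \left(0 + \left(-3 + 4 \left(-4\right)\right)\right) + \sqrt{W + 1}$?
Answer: $-741 + 39 i \sqrt{10} \approx -741.0 + 123.33 i$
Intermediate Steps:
$j{\left(W \right)} = -19 + \sqrt{1 + W}$ ($j{\left(W \right)} = \left(0 - 19\right) + \sqrt{1 + W} = -19 + \sqrt{1 + W}$)
$\left(109 - 70\right) j{\left(-11 \right)} = \left(109 - 70\right) \left(-19 + \sqrt{1 - 11}\right) = 39 \left(-19 + \sqrt{-10}\right) = 39 \left(-19 + i \sqrt{10}\right) = -741 + 39 i \sqrt{10}$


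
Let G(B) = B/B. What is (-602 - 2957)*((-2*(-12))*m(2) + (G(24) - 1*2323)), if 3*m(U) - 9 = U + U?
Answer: 7893862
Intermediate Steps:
G(B) = 1
m(U) = 3 + 2*U/3 (m(U) = 3 + (U + U)/3 = 3 + (2*U)/3 = 3 + 2*U/3)
(-602 - 2957)*((-2*(-12))*m(2) + (G(24) - 1*2323)) = (-602 - 2957)*((-2*(-12))*(3 + (⅔)*2) + (1 - 1*2323)) = -3559*(24*(3 + 4/3) + (1 - 2323)) = -3559*(24*(13/3) - 2322) = -3559*(104 - 2322) = -3559*(-2218) = 7893862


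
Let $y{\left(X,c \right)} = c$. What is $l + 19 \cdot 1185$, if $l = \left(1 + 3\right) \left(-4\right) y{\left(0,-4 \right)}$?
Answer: $22579$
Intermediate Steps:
$l = 64$ ($l = \left(1 + 3\right) \left(-4\right) \left(-4\right) = 4 \left(-4\right) \left(-4\right) = \left(-16\right) \left(-4\right) = 64$)
$l + 19 \cdot 1185 = 64 + 19 \cdot 1185 = 64 + 22515 = 22579$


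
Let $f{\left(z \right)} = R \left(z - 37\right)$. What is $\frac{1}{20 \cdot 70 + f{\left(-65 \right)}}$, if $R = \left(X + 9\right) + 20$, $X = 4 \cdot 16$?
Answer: $- \frac{1}{8086} \approx -0.00012367$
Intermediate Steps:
$X = 64$
$R = 93$ ($R = \left(64 + 9\right) + 20 = 73 + 20 = 93$)
$f{\left(z \right)} = -3441 + 93 z$ ($f{\left(z \right)} = 93 \left(z - 37\right) = 93 \left(-37 + z\right) = -3441 + 93 z$)
$\frac{1}{20 \cdot 70 + f{\left(-65 \right)}} = \frac{1}{20 \cdot 70 + \left(-3441 + 93 \left(-65\right)\right)} = \frac{1}{1400 - 9486} = \frac{1}{-8086} = - \frac{1}{8086}$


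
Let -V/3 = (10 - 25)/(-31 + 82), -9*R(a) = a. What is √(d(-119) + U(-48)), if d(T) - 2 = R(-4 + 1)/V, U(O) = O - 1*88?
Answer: I*√30065/15 ≈ 11.56*I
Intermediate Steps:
R(a) = -a/9
V = 15/17 (V = -3*(10 - 25)/(-31 + 82) = -(-45)/51 = -3*(-5/17) = 15/17 ≈ 0.88235)
U(O) = -88 + O (U(O) = O - 88 = -88 + O)
d(T) = 107/45 (d(T) = 2 + (-(-4 + 1)/9)/(15/17) = 2 - ⅑*(-3)*(17/15) = 2 + (⅓)*(17/15) = 2 + 17/45 = 107/45)
√(d(-119) + U(-48)) = √(107/45 + (-88 - 48)) = √(107/45 - 136) = √(-6013/45) = I*√30065/15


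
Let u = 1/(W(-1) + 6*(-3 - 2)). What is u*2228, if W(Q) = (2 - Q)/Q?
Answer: -2228/33 ≈ -67.515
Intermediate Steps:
W(Q) = (2 - Q)/Q
u = -1/33 (u = 1/((2 - 1*(-1))/(-1) + 6*(-3 - 2)) = 1/(-(2 + 1) + 6*(-5)) = 1/(-1*3 - 30) = 1/(-3 - 30) = 1/(-33) = -1/33 ≈ -0.030303)
u*2228 = -1/33*2228 = -2228/33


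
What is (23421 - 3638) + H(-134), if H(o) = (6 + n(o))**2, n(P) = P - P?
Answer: 19819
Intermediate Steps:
n(P) = 0
H(o) = 36 (H(o) = (6 + 0)**2 = 6**2 = 36)
(23421 - 3638) + H(-134) = (23421 - 3638) + 36 = 19783 + 36 = 19819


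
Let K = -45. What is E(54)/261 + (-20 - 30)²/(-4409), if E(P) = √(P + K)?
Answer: -213091/383583 ≈ -0.55553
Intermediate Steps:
E(P) = √(-45 + P) (E(P) = √(P - 45) = √(-45 + P))
E(54)/261 + (-20 - 30)²/(-4409) = √(-45 + 54)/261 + (-20 - 30)²/(-4409) = √9*(1/261) + (-50)²*(-1/4409) = 3*(1/261) + 2500*(-1/4409) = 1/87 - 2500/4409 = -213091/383583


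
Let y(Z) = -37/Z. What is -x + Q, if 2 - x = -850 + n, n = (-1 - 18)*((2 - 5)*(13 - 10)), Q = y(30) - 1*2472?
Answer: -94627/30 ≈ -3154.2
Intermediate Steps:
Q = -74197/30 (Q = -37/30 - 1*2472 = -37*1/30 - 2472 = -37/30 - 2472 = -74197/30 ≈ -2473.2)
n = 171 (n = -(-57)*3 = -19*(-9) = 171)
x = 681 (x = 2 - (-850 + 171) = 2 - 1*(-679) = 2 + 679 = 681)
-x + Q = -1*681 - 74197/30 = -681 - 74197/30 = -94627/30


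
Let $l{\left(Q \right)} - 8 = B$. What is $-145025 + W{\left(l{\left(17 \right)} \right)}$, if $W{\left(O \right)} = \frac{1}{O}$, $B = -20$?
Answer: $- \frac{1740301}{12} \approx -1.4503 \cdot 10^{5}$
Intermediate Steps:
$l{\left(Q \right)} = -12$ ($l{\left(Q \right)} = 8 - 20 = -12$)
$-145025 + W{\left(l{\left(17 \right)} \right)} = -145025 + \frac{1}{-12} = -145025 - \frac{1}{12} = - \frac{1740301}{12}$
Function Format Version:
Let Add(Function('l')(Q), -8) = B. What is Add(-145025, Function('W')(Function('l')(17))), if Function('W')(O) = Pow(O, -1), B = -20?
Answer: Rational(-1740301, 12) ≈ -1.4503e+5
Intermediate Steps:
Function('l')(Q) = -12 (Function('l')(Q) = Add(8, -20) = -12)
Add(-145025, Function('W')(Function('l')(17))) = Add(-145025, Pow(-12, -1)) = Add(-145025, Rational(-1, 12)) = Rational(-1740301, 12)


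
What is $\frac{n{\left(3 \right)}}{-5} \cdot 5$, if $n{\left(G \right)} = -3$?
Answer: $3$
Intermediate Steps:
$\frac{n{\left(3 \right)}}{-5} \cdot 5 = - \frac{3}{-5} \cdot 5 = \left(-3\right) \left(- \frac{1}{5}\right) 5 = \frac{3}{5} \cdot 5 = 3$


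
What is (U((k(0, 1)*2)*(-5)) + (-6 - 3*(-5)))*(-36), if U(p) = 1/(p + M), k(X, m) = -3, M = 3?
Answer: -3576/11 ≈ -325.09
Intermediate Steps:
U(p) = 1/(3 + p) (U(p) = 1/(p + 3) = 1/(3 + p))
(U((k(0, 1)*2)*(-5)) + (-6 - 3*(-5)))*(-36) = (1/(3 - 3*2*(-5)) + (-6 - 3*(-5)))*(-36) = (1/(3 - 6*(-5)) + (-6 + 15))*(-36) = (1/(3 + 30) + 9)*(-36) = (1/33 + 9)*(-36) = (298/33)*(-36) = -3576/11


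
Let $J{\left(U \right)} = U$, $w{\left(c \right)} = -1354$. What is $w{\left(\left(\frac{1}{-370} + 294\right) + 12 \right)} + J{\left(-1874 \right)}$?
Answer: $-3228$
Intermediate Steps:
$w{\left(\left(\frac{1}{-370} + 294\right) + 12 \right)} + J{\left(-1874 \right)} = -1354 - 1874 = -3228$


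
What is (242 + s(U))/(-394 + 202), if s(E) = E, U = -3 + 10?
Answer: -83/64 ≈ -1.2969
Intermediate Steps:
U = 7
(242 + s(U))/(-394 + 202) = (242 + 7)/(-394 + 202) = 249/(-192) = 249*(-1/192) = -83/64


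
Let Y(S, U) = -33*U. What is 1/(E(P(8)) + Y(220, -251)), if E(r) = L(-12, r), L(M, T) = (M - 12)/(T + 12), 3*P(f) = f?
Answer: 11/91095 ≈ 0.00012075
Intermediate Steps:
P(f) = f/3
L(M, T) = (-12 + M)/(12 + T)
E(r) = -24/(12 + r) (E(r) = (-12 - 12)/(12 + r) = -24/(12 + r))
1/(E(P(8)) + Y(220, -251)) = 1/(-24/(12 + (1/3)*8) - 33*(-251)) = 1/(-24/(12 + 8/3) + 8283) = 1/(-24/44/3 + 8283) = 1/(-24*3/44 + 8283) = 1/(-18/11 + 8283) = 1/(91095/11) = 11/91095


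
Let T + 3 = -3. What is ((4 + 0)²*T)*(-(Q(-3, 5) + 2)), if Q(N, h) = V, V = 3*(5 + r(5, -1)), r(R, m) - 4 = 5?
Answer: 4224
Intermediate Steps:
r(R, m) = 9 (r(R, m) = 4 + 5 = 9)
T = -6 (T = -3 - 3 = -6)
V = 42 (V = 3*(5 + 9) = 3*14 = 42)
Q(N, h) = 42
((4 + 0)²*T)*(-(Q(-3, 5) + 2)) = ((4 + 0)²*(-6))*(-(42 + 2)) = (4²*(-6))*(-1*44) = (16*(-6))*(-44) = -96*(-44) = 4224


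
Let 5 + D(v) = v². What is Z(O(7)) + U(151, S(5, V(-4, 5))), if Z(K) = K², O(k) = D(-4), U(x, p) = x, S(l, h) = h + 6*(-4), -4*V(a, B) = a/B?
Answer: 272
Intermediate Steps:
V(a, B) = -a/(4*B)
D(v) = -5 + v²
S(l, h) = -24 + h (S(l, h) = h - 24 = -24 + h)
O(k) = 11 (O(k) = -5 + (-4)² = -5 + 16 = 11)
Z(O(7)) + U(151, S(5, V(-4, 5))) = 11² + 151 = 121 + 151 = 272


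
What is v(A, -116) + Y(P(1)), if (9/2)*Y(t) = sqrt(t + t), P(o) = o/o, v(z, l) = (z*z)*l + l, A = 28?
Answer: -91060 + 2*sqrt(2)/9 ≈ -91060.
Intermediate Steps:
v(z, l) = l + l*z**2 (v(z, l) = z**2*l + l = l*z**2 + l = l + l*z**2)
P(o) = 1
Y(t) = 2*sqrt(2)*sqrt(t)/9 (Y(t) = 2*sqrt(t + t)/9 = 2*sqrt(2*t)/9 = 2*(sqrt(2)*sqrt(t))/9 = 2*sqrt(2)*sqrt(t)/9)
v(A, -116) + Y(P(1)) = -116*(1 + 28**2) + 2*sqrt(2)*sqrt(1)/9 = -116*(1 + 784) + (2/9)*sqrt(2)*1 = -116*785 + 2*sqrt(2)/9 = -91060 + 2*sqrt(2)/9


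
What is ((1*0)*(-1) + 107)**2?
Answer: 11449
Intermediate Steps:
((1*0)*(-1) + 107)**2 = (0*(-1) + 107)**2 = (0 + 107)**2 = 107**2 = 11449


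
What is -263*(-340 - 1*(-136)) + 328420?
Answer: 382072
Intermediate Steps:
-263*(-340 - 1*(-136)) + 328420 = -263*(-340 + 136) + 328420 = -263*(-204) + 328420 = 53652 + 328420 = 382072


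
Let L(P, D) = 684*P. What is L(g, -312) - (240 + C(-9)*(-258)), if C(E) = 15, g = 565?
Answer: 390090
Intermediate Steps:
L(g, -312) - (240 + C(-9)*(-258)) = 684*565 - (240 + 15*(-258)) = 386460 - (240 - 3870) = 386460 - 1*(-3630) = 386460 + 3630 = 390090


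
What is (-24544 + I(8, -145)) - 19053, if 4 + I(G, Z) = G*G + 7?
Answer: -43530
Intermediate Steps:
I(G, Z) = 3 + G**2 (I(G, Z) = -4 + (G*G + 7) = -4 + (G**2 + 7) = -4 + (7 + G**2) = 3 + G**2)
(-24544 + I(8, -145)) - 19053 = (-24544 + (3 + 8**2)) - 19053 = (-24544 + (3 + 64)) - 19053 = (-24544 + 67) - 19053 = -24477 - 19053 = -43530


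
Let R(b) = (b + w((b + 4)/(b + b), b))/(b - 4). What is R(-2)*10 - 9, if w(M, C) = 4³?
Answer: -337/3 ≈ -112.33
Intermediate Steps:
w(M, C) = 64
R(b) = (64 + b)/(-4 + b) (R(b) = (b + 64)/(b - 4) = (64 + b)/(-4 + b))
R(-2)*10 - 9 = ((64 - 2)/(-4 - 2))*10 - 9 = (62/(-6))*10 - 9 = -⅙*62*10 - 9 = -31/3*10 - 9 = -310/3 - 9 = -337/3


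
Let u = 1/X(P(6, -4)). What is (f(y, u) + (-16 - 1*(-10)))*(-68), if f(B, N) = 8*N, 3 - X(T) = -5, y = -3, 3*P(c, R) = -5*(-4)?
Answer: 340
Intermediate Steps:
P(c, R) = 20/3 (P(c, R) = (-5*(-4))/3 = (⅓)*20 = 20/3)
X(T) = 8 (X(T) = 3 - 1*(-5) = 3 + 5 = 8)
u = ⅛ (u = 1/8 = 1*(⅛) = ⅛ ≈ 0.12500)
(f(y, u) + (-16 - 1*(-10)))*(-68) = (8*(⅛) + (-16 - 1*(-10)))*(-68) = (1 + (-16 + 10))*(-68) = (1 - 6)*(-68) = -5*(-68) = 340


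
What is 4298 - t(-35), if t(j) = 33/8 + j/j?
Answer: 34343/8 ≈ 4292.9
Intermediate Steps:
t(j) = 41/8 (t(j) = 33*(⅛) + 1 = 33/8 + 1 = 41/8)
4298 - t(-35) = 4298 - 1*41/8 = 4298 - 41/8 = 34343/8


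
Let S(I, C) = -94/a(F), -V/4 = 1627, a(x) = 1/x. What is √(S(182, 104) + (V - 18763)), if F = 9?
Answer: 7*I*√533 ≈ 161.61*I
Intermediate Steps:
V = -6508 (V = -4*1627 = -6508)
S(I, C) = -846 (S(I, C) = -94/(1/9) = -94/⅑ = -94*9 = -846)
√(S(182, 104) + (V - 18763)) = √(-846 + (-6508 - 18763)) = √(-846 - 25271) = √(-26117) = 7*I*√533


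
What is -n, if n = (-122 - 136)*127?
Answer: 32766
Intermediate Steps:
n = -32766 (n = -258*127 = -32766)
-n = -1*(-32766) = 32766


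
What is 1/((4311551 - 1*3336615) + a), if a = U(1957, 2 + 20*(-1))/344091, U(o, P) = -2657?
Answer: 344091/335466700519 ≈ 1.0257e-6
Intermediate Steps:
a = -2657/344091 ≈ -0.0077218
1/((4311551 - 1*3336615) + a) = 1/((4311551 - 1*3336615) - 2657/344091) = 1/((4311551 - 3336615) - 2657/344091) = 1/(974936 - 2657/344091) = 1/(335466700519/344091) = 344091/335466700519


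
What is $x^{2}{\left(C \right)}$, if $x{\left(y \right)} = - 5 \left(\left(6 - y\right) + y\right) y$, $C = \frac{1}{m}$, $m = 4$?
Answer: $\frac{225}{4} \approx 56.25$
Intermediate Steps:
$C = \frac{1}{4} \approx 0.25$
$x{\left(y \right)} = - 30 y$ ($x{\left(y \right)} = \left(-5\right) 6 y = - 30 y$)
$x^{2}{\left(C \right)} = \left(\left(-30\right) \frac{1}{4}\right)^{2} = \left(- \frac{15}{2}\right)^{2} = \frac{225}{4}$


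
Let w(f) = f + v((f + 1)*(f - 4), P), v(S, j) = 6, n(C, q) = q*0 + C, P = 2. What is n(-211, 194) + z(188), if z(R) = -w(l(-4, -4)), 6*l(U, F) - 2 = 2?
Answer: -653/3 ≈ -217.67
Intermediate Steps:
l(U, F) = ⅔ (l(U, F) = ⅓ + (⅙)*2 = ⅓ + ⅓ = ⅔)
n(C, q) = C (n(C, q) = 0 + C = C)
w(f) = 6 + f (w(f) = f + 6 = 6 + f)
z(R) = -20/3 (z(R) = -(6 + ⅔) = -1*20/3 = -20/3)
n(-211, 194) + z(188) = -211 - 20/3 = -653/3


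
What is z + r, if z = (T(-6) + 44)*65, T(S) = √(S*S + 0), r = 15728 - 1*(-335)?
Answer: 19313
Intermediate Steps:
r = 16063 (r = 15728 + 335 = 16063)
T(S) = √(S²) (T(S) = √(S² + 0) = √(S²))
z = 3250 (z = (√((-6)²) + 44)*65 = (√36 + 44)*65 = (6 + 44)*65 = 50*65 = 3250)
z + r = 3250 + 16063 = 19313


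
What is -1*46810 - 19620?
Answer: -66430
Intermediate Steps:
-1*46810 - 19620 = -46810 - 19620 = -66430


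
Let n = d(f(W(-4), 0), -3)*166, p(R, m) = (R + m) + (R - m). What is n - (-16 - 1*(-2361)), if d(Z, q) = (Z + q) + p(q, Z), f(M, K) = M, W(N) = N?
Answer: -4503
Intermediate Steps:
p(R, m) = 2*R
d(Z, q) = Z + 3*q (d(Z, q) = (Z + q) + 2*q = Z + 3*q)
n = -2158 (n = (-4 + 3*(-3))*166 = (-4 - 9)*166 = -13*166 = -2158)
n - (-16 - 1*(-2361)) = -2158 - (-16 - 1*(-2361)) = -2158 - (-16 + 2361) = -2158 - 1*2345 = -2158 - 2345 = -4503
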